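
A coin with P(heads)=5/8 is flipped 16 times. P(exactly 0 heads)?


Binomial: P(X=0) = C(16,0)×p^0×(1-p)^16
= 1 × 1 × 43046721/281474976710656 = 43046721/281474976710656

P(X=0) = 43046721/281474976710656 ≈ 0.00%


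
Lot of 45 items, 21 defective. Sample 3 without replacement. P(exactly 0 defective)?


Hypergeometric: C(21,0)×C(24,3)/C(45,3)
= 1×2024/14190 = 92/645

P(X=0) = 92/645 ≈ 14.26%


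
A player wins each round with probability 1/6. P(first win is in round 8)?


Geometric: P(X=8) = (1-p)^(k-1)×p = (5/6)^7×1/6 = 78125/1679616

P(X=8) = 78125/1679616 ≈ 4.65%


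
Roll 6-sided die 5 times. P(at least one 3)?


P(no 3)^5 = (5/6)^5 = 3125/7776
P(≥1) = 1 - 3125/7776 = 4651/7776

P = 4651/7776 ≈ 59.81%


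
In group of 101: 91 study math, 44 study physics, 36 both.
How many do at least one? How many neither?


|A∪B| = 91+44-36 = 99
Neither = 101-99 = 2

At least one: 99; Neither: 2


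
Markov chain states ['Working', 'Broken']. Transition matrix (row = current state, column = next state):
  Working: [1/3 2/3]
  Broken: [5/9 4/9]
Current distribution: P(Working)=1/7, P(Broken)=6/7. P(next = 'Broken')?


P(next=Broken) = Σᵢ P(now=i)×P(i→Broken)
= 1/7×2/3 + 6/7×4/9
= 2/21 + 8/21 = 10/21

P = 10/21 ≈ 0.4762


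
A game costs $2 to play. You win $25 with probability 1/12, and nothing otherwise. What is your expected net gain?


E[gain] = (25-2)×1/12 + (-2)×11/12
= 23/12 - 11/6 = 1/12

Expected net gain = $1/12 ≈ $0.08


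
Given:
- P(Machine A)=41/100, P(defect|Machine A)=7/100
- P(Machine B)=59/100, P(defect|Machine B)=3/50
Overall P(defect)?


P(B) = Σ P(B|Aᵢ)×P(Aᵢ)
  7/100×41/100 = 287/10000
  3/50×59/100 = 177/5000
Sum = 641/10000

P(defect) = 641/10000 ≈ 6.41%


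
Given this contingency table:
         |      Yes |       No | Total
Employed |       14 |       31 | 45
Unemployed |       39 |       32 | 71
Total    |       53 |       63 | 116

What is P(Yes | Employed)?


P(Yes | Employed) = 14/(14+31) = 14/45

P(Yes|Employed) = 14/45 ≈ 31.11%


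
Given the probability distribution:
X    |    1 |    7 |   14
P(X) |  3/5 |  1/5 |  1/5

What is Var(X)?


E[X] = 24/5
E[X²] = 248/5
Var(X) = E[X²] - (E[X])² = 248/5 - 576/25 = 664/25

Var(X) = 664/25 ≈ 26.5600


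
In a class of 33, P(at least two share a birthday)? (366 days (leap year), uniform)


P(all different) = Π(366-i)/366 for i=0..32
= 0.225976
P(match) = 1 - 0.225976 = 0.774024

P ≈ 0.7740 ≈ 77.40%


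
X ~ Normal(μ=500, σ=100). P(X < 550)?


z = (550-500)/100 = 0.5
P(Z < 0.5) = 0.6915

P(X < 550) ≈ 0.6915


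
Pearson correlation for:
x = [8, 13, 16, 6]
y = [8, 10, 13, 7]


n=4, Σx=43, Σy=38, Σxy=444, Σx²=525, Σy²=382
r = (4×444 - 43×38)/√((4×525 - 43²)(4×382 - 38²))
= 142/√(251×84) = 142/√21084 ≈ 142/145.2033 ≈ 0.9779

r ≈ 0.9779


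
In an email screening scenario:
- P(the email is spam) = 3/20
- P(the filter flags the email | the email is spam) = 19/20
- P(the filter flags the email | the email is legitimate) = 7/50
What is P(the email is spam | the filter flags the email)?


Using Bayes' theorem:
P(A|B) = P(B|A)·P(A) / P(B)

P(the filter flags the email) = 19/20 × 3/20 + 7/50 × 17/20
= 57/400 + 119/1000 = 523/2000

P(the email is spam|the filter flags the email) = (57/400) / (523/2000) = 285/523

P(the email is spam|the filter flags the email) = 285/523 ≈ 54.49%


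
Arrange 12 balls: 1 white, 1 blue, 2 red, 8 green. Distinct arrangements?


12!/(1!×1!×2!×8!) = 5940

5940


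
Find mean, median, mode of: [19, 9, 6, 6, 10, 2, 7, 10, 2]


Sorted: [2, 2, 6, 6, 7, 9, 10, 10, 19]
Mean = 71/9
Median = 7
Freq: {19: 1, 9: 1, 6: 2, 10: 2, 2: 2, 7: 1}
Mode: [2, 6, 10]

Mean=71/9, Median=7, Mode=[2, 6, 10]


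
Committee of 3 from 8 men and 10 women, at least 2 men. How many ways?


Count by #men:
  2M,1W: C(8,2)×C(10,1)=280
  3M,0W: C(8,3)×C(10,0)=56
Total = 336

336


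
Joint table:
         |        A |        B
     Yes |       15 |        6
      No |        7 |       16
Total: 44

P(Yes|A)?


P(Yes|A) = 15/(15+7) = 15/22

P = 15/22 ≈ 68.18%


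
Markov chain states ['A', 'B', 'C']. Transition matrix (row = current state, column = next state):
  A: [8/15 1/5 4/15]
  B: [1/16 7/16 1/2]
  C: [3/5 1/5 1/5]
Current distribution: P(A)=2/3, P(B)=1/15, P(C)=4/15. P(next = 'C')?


P(next=C) = Σᵢ P(now=i)×P(i→C)
= 2/3×4/15 + 1/15×1/2 + 4/15×1/5
= 8/45 + 1/30 + 4/75 = 119/450

P = 119/450 ≈ 0.2644


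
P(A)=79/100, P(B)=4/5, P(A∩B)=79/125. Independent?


P(A)×P(B) = 79/125
P(A∩B) = 79/125
Equal ✓ → Independent

Yes, independent


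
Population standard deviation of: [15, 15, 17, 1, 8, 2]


Mean = 58/6 = 29/3
  (15-29/3)²=256/9
  (15-29/3)²=256/9
  (17-29/3)²=484/9
  (1-29/3)²=676/9
  (8-29/3)²=25/9
  (2-29/3)²=529/9
Σ(x-μ)² = 742/3
σ² = (742/3)/6 = 371/9

σ = √(371/9) ≈ 6.4205


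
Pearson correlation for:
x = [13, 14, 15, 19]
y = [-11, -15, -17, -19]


n=4, Σx=61, Σy=-62, Σxy=-969, Σx²=951, Σy²=996
r = (4×(-969) - 61×(-62))/√((4×951 - 61²)(4×996 - (-62)²))
= -94/√(83×140) = -94/√11620 ≈ -94/107.7961 ≈ -0.8720

r ≈ -0.8720


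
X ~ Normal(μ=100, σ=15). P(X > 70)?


z = (70-100)/15 = -2.0
P(X > 70) = 1 - P(Z ≤ -2.0) = 1 - 0.0228 = 0.9772

P(X > 70) ≈ 0.9772


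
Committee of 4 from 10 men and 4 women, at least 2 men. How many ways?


Count by #men:
  2M,2W: C(10,2)×C(4,2)=270
  3M,1W: C(10,3)×C(4,1)=480
  4M,0W: C(10,4)×C(4,0)=210
Total = 960

960


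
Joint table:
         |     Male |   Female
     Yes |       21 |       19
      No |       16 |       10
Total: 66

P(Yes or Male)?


P(Yes∨Male) = P(Yes) + P(Male) - P(Yes∧Male)
= (40 + 37 - 21)/66 = 56/66 = 28/33

P = 28/33 ≈ 84.85%


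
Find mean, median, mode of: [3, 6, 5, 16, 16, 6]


Sorted: [3, 5, 6, 6, 16, 16]
Mean = 52/6 = 26/3
Median = 6
Freq: {3: 1, 6: 2, 5: 1, 16: 2}
Mode: [6, 16]

Mean=26/3, Median=6, Mode=[6, 16]


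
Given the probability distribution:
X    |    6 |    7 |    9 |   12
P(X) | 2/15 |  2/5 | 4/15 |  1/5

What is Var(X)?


E[X] = 42/5
E[X²] = 374/5
Var(X) = E[X²] - (E[X])² = 374/5 - 1764/25 = 106/25

Var(X) = 106/25 ≈ 4.2400


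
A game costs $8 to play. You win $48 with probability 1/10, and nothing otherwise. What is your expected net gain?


E[gain] = (48-8)×1/10 + (-8)×9/10
= 4 - 36/5 = -16/5

Expected net gain = $-16/5 ≈ $-3.20


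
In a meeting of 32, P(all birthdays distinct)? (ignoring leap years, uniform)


P(all different) = Π(365-i)/365 for i=0..31
= (365/365)×(364/365)×...×(334/365)
= 0.246652

P ≈ 0.2467 ≈ 24.67%


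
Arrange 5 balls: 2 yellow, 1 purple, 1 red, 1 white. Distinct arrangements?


5!/(2!×1!×1!×1!) = 60

60


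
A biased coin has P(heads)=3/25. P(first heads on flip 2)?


Geometric: P(X=2) = (1-p)^(k-1)×p = (22/25)^1×3/25 = 66/625

P(X=2) = 66/625 ≈ 10.56%


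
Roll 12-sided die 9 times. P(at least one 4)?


P(no 4)^9 = (11/12)^9 = 2357947691/5159780352
P(≥1) = 1 - 2357947691/5159780352 = 2801832661/5159780352

P = 2801832661/5159780352 ≈ 54.30%


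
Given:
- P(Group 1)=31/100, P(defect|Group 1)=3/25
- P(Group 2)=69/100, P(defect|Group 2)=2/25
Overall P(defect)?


P(B) = Σ P(B|Aᵢ)×P(Aᵢ)
  3/25×31/100 = 93/2500
  2/25×69/100 = 69/1250
Sum = 231/2500

P(defect) = 231/2500 ≈ 9.24%


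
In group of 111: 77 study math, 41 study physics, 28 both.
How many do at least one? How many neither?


|A∪B| = 77+41-28 = 90
Neither = 111-90 = 21

At least one: 90; Neither: 21


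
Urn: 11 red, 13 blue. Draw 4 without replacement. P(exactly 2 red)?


Hypergeometric: C(11,2)×C(13,2)/C(24,4)
= 55×78/10626 = 65/161

P(X=2) = 65/161 ≈ 40.37%


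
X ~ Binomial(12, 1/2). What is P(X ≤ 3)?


P(X ≤ 3) = Σ P(X=i) for i=0..3
P(X=0) = 1/4096
P(X=1) = 3/1024
P(X=2) = 33/2048
P(X=3) = 55/1024
Sum = 299/4096

P(X ≤ 3) = 299/4096 ≈ 7.30%


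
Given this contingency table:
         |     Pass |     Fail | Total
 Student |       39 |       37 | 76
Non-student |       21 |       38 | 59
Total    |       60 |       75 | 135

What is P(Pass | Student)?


P(Pass | Student) = 39/(39+37) = 39/76

P(Pass|Student) = 39/76 ≈ 51.32%


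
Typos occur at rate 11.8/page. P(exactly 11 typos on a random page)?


Poisson(λ=11.8): P(X=11) = e^(-λ)×λ^k/k!
= e^(-11.8) × 11.8^11 / 11!
≈ 7.504557915e-06 × 617592595348 / 39916800 ≈ 0.116110

P(X=11) ≈ 0.116110 ≈ 11.61%


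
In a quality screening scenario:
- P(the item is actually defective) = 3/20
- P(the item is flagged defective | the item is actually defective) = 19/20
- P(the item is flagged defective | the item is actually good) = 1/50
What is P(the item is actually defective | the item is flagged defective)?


Using Bayes' theorem:
P(A|B) = P(B|A)·P(A) / P(B)

P(the item is flagged defective) = 19/20 × 3/20 + 1/50 × 17/20
= 57/400 + 17/1000 = 319/2000

P(the item is actually defective|the item is flagged defective) = (57/400) / (319/2000) = 285/319

P(the item is actually defective|the item is flagged defective) = 285/319 ≈ 89.34%


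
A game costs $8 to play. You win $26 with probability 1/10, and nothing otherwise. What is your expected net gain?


E[gain] = (26-8)×1/10 + (-8)×9/10
= 9/5 - 36/5 = -27/5

Expected net gain = $-27/5 ≈ $-5.40


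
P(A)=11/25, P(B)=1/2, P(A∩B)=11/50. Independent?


P(A)×P(B) = 11/50
P(A∩B) = 11/50
Equal ✓ → Independent

Yes, independent


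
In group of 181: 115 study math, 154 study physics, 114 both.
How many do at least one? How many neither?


|A∪B| = 115+154-114 = 155
Neither = 181-155 = 26

At least one: 155; Neither: 26


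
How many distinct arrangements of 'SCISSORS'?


Letters: 8, freq: {'S': 4, 'C': 1, 'I': 1, 'O': 1, 'R': 1}
8!/(4!×1!×1!×1!×1!) = 40320/24 = 1680

1680


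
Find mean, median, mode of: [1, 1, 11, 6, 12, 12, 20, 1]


Sorted: [1, 1, 1, 6, 11, 12, 12, 20]
Mean = 64/8 = 8
Median = 17/2
Freq: {1: 3, 11: 1, 6: 1, 12: 2, 20: 1}
Mode: [1]

Mean=8, Median=17/2, Mode=1


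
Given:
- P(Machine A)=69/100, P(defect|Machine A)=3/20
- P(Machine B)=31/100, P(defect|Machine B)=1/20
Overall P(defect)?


P(B) = Σ P(B|Aᵢ)×P(Aᵢ)
  3/20×69/100 = 207/2000
  1/20×31/100 = 31/2000
Sum = 119/1000

P(defect) = 119/1000 ≈ 11.90%


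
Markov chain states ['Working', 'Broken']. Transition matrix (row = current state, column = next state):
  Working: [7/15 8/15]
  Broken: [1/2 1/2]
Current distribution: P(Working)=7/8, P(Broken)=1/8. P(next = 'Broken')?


P(next=Broken) = Σᵢ P(now=i)×P(i→Broken)
= 7/8×8/15 + 1/8×1/2
= 7/15 + 1/16 = 127/240

P = 127/240 ≈ 0.5292


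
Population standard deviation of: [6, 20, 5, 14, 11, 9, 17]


Mean = 82/7
  (6-82/7)²=1600/49
  (20-82/7)²=3364/49
  (5-82/7)²=2209/49
  (14-82/7)²=256/49
  (11-82/7)²=25/49
  (9-82/7)²=361/49
  (17-82/7)²=1369/49
Σ(x-μ)² = 1312/7
σ² = (1312/7)/7 = 1312/49

σ = √(1312/49) ≈ 5.1745


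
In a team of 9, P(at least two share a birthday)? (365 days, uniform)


P(all different) = Π(365-i)/365 for i=0..8
= 0.905376
P(match) = 1 - 0.905376 = 0.094624

P ≈ 0.0946 ≈ 9.46%


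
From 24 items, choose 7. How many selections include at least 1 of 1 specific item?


Complement: C(24,7) - C(23,7) = 346104 - 245157 = 100947

100947


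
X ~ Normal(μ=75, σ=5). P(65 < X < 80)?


z₁=(65-75)/5=-2.0, z₂=(80-75)/5=1.0
P = Φ(1.0) - Φ(-2.0) = 0.841345 - 0.022750 = 0.818595 ≈ 0.8186

P(65 < X < 80) ≈ 0.8186


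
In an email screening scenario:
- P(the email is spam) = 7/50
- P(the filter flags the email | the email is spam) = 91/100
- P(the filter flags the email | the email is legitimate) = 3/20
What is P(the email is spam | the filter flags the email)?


Using Bayes' theorem:
P(A|B) = P(B|A)·P(A) / P(B)

P(the filter flags the email) = 91/100 × 7/50 + 3/20 × 43/50
= 637/5000 + 129/1000 = 641/2500

P(the email is spam|the filter flags the email) = (637/5000) / (641/2500) = 637/1282

P(the email is spam|the filter flags the email) = 637/1282 ≈ 49.69%


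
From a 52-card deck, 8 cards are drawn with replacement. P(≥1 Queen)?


P(not a Queen) = 48/52 = 12/13
P(none in 8 draws) = (12/13)^8 = 429981696/815730721
P(≥1 Queen) = 1 - 429981696/815730721 = 385749025/815730721

P = 385749025/815730721 ≈ 47.29%


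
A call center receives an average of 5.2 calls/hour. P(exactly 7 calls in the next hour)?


Poisson(λ=5.2): P(X=7) = e^(-λ)×λ^k/k!
= e^(-5.2) × 5.2^7 / 7!
≈ 0.005516564421 × 102807.170253 / 5040 ≈ 0.112528

P(X=7) ≈ 0.112528 ≈ 11.25%


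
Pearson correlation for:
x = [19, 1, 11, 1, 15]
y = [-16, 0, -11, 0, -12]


n=5, Σx=47, Σy=-39, Σxy=-605, Σx²=709, Σy²=521
r = (5×(-605) - 47×(-39))/√((5×709 - 47²)(5×521 - (-39)²))
= -1192/√(1336×1084) = -1192/√1448224 ≈ -1192/1203.4218 ≈ -0.9905

r ≈ -0.9905


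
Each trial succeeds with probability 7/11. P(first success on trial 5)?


Geometric: P(X=5) = (1-p)^(k-1)×p = (4/11)^4×7/11 = 1792/161051

P(X=5) = 1792/161051 ≈ 1.11%


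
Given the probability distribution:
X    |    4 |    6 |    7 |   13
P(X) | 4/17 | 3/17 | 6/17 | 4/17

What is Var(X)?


E[X] = 128/17
E[X²] = 1142/17
Var(X) = E[X²] - (E[X])² = 1142/17 - 16384/289 = 3030/289

Var(X) = 3030/289 ≈ 10.4844


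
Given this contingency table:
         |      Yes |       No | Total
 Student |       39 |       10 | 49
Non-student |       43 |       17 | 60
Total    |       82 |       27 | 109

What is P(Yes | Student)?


P(Yes | Student) = 39/(39+10) = 39/49

P(Yes|Student) = 39/49 ≈ 79.59%


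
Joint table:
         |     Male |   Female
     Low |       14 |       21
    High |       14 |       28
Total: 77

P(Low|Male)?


P(Low|Male) = 14/(14+14) = 14/28 = 1/2

P = 1/2 ≈ 50.00%


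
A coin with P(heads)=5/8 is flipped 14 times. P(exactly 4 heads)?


Binomial: P(X=4) = C(14,4)×p^4×(1-p)^10
= 1001 × 625/4096 × 59049/1073741824 = 36942530625/4398046511104

P(X=4) = 36942530625/4398046511104 ≈ 0.84%


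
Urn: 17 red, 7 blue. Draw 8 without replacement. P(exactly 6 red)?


Hypergeometric: C(17,6)×C(7,2)/C(24,8)
= 12376×21/735471 = 5096/14421

P(X=6) = 5096/14421 ≈ 35.34%


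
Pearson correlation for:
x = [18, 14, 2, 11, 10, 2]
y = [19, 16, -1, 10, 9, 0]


n=6, Σx=57, Σy=53, Σxy=764, Σx²=749, Σy²=799
r = (6×764 - 57×53)/√((6×749 - 57²)(6×799 - 53²))
= 1563/√(1245×1985) = 1563/√2471325 ≈ 1563/1572.0448 ≈ 0.9942

r ≈ 0.9942


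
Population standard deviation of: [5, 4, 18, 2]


Mean = 29/4
  (5-29/4)²=81/16
  (4-29/4)²=169/16
  (18-29/4)²=1849/16
  (2-29/4)²=441/16
Σ(x-μ)² = 635/4
σ² = (635/4)/4 = 635/16

σ = √(635/16) ≈ 6.2998


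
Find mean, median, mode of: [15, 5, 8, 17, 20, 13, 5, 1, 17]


Sorted: [1, 5, 5, 8, 13, 15, 17, 17, 20]
Mean = 101/9
Median = 13
Freq: {15: 1, 5: 2, 8: 1, 17: 2, 20: 1, 13: 1, 1: 1}
Mode: [5, 17]

Mean=101/9, Median=13, Mode=[5, 17]


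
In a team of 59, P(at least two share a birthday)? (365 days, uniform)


P(all different) = Π(365-i)/365 for i=0..58
= 0.007011
P(match) = 1 - 0.007011 = 0.992989

P ≈ 0.9930 ≈ 99.30%


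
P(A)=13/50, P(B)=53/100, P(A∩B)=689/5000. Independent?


P(A)×P(B) = 689/5000
P(A∩B) = 689/5000
Equal ✓ → Independent

Yes, independent


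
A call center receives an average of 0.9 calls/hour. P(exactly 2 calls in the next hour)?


Poisson(λ=0.9): P(X=2) = e^(-λ)×λ^k/k!
= e^(-0.9) × 0.9^2 / 2!
≈ 0.4065696597 × 0.81 / 2 ≈ 0.164661

P(X=2) ≈ 0.164661 ≈ 16.47%


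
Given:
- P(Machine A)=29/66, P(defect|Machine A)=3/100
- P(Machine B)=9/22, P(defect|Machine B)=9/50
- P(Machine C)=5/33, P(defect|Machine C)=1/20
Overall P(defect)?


P(B) = Σ P(B|Aᵢ)×P(Aᵢ)
  3/100×29/66 = 29/2200
  9/50×9/22 = 81/1100
  1/20×5/33 = 1/132
Sum = 623/6600

P(defect) = 623/6600 ≈ 9.44%


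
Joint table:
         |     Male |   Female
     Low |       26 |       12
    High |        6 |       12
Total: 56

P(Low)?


P(Low) = (26+12)/56 = 38/56 = 19/28

P(Low) = 19/28 ≈ 67.86%


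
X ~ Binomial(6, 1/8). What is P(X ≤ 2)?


P(X ≤ 2) = Σ P(X=i) for i=0..2
P(X=0) = 117649/262144
P(X=1) = 50421/131072
P(X=2) = 36015/262144
Sum = 127253/131072

P(X ≤ 2) = 127253/131072 ≈ 97.09%


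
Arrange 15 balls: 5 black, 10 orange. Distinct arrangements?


15!/(5!×10!) = 3003

3003


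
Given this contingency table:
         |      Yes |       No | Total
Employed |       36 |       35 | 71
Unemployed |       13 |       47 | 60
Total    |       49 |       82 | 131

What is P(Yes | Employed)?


P(Yes | Employed) = 36/(36+35) = 36/71

P(Yes|Employed) = 36/71 ≈ 50.70%


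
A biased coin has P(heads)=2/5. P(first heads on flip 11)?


Geometric: P(X=11) = (1-p)^(k-1)×p = (3/5)^10×2/5 = 118098/48828125

P(X=11) = 118098/48828125 ≈ 0.24%


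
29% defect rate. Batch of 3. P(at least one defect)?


P(all good) = (71/100)^3 = 357911/1000000
P(≥1 defect) = 642089/1000000

P = 642089/1000000 ≈ 64.21%


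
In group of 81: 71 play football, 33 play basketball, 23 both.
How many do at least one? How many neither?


|A∪B| = 71+33-23 = 81
Neither = 81-81 = 0

At least one: 81; Neither: 0


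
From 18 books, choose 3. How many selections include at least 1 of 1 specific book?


Complement: C(18,3) - C(17,3) = 816 - 680 = 136

136


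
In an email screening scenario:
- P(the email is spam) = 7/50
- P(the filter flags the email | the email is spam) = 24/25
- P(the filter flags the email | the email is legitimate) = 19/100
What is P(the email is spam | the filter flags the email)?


Using Bayes' theorem:
P(A|B) = P(B|A)·P(A) / P(B)

P(the filter flags the email) = 24/25 × 7/50 + 19/100 × 43/50
= 84/625 + 817/5000 = 1489/5000

P(the email is spam|the filter flags the email) = (84/625) / (1489/5000) = 672/1489

P(the email is spam|the filter flags the email) = 672/1489 ≈ 45.13%


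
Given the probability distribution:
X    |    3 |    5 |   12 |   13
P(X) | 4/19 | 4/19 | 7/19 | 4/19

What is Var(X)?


E[X] = 168/19
E[X²] = 1820/19
Var(X) = E[X²] - (E[X])² = 1820/19 - 28224/361 = 6356/361

Var(X) = 6356/361 ≈ 17.6066


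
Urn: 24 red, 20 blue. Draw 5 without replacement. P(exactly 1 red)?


Hypergeometric: C(24,1)×C(20,4)/C(44,5)
= 24×4845/1086008 = 14535/135751

P(X=1) = 14535/135751 ≈ 10.71%


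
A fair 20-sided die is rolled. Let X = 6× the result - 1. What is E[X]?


E[die] = (1+20)/2 = 21/2
E[X] = 6×21/2 - 1 = 62

E[X] = 62


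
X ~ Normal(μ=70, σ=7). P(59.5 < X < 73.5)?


z₁=(59.5-70)/7=-1.5, z₂=(73.5-70)/7=0.5
P = Φ(0.5) - Φ(-1.5) = 0.691462 - 0.066807 = 0.624655 ≈ 0.6247

P(59.5 < X < 73.5) ≈ 0.6247


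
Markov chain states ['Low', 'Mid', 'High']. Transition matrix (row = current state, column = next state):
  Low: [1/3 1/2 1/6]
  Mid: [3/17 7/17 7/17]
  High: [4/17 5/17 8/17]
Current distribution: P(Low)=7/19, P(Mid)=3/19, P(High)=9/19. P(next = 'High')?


P(next=High) = Σᵢ P(now=i)×P(i→High)
= 7/19×1/6 + 3/19×7/17 + 9/19×8/17
= 7/114 + 21/323 + 72/323 = 677/1938

P = 677/1938 ≈ 0.3493


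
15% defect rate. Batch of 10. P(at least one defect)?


P(all good) = (17/20)^10 = 2015993900449/10240000000000
P(≥1 defect) = 8224006099551/10240000000000

P = 8224006099551/10240000000000 ≈ 80.31%


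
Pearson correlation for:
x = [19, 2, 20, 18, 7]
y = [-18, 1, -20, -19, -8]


n=5, Σx=66, Σy=-64, Σxy=-1138, Σx²=1138, Σy²=1150
r = (5×(-1138) - 66×(-64))/√((5×1138 - 66²)(5×1150 - (-64)²))
= -1466/√(1334×1654) = -1466/√2206436 ≈ -1466/1485.4077 ≈ -0.9869

r ≈ -0.9869


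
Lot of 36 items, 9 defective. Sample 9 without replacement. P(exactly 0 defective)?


Hypergeometric: C(9,0)×C(27,9)/C(36,9)
= 1×4686825/94143280 = 85215/1711696

P(X=0) = 85215/1711696 ≈ 4.98%


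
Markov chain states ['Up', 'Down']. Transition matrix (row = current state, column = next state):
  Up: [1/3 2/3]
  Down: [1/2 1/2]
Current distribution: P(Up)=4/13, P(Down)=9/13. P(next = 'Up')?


P(next=Up) = Σᵢ P(now=i)×P(i→Up)
= 4/13×1/3 + 9/13×1/2
= 4/39 + 9/26 = 35/78

P = 35/78 ≈ 0.4487


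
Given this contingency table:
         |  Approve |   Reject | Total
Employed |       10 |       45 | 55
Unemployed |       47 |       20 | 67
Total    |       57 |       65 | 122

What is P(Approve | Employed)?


P(Approve | Employed) = 10/(10+45) = 10/55 = 2/11

P(Approve|Employed) = 2/11 ≈ 18.18%


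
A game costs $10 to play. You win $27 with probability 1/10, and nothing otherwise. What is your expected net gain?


E[gain] = (27-10)×1/10 + (-10)×9/10
= 17/10 - 9 = -73/10

Expected net gain = $-73/10 ≈ $-7.30


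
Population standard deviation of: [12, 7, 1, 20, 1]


Mean = 41/5
  (12-41/5)²=361/25
  (7-41/5)²=36/25
  (1-41/5)²=1296/25
  (20-41/5)²=3481/25
  (1-41/5)²=1296/25
Σ(x-μ)² = 1294/5
σ² = (1294/5)/5 = 1294/25

σ = √(1294/25) ≈ 7.1944


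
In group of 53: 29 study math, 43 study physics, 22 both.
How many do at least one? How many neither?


|A∪B| = 29+43-22 = 50
Neither = 53-50 = 3

At least one: 50; Neither: 3


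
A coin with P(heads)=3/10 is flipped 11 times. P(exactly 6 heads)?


Binomial: P(X=6) = C(11,6)×p^6×(1-p)^5
= 462 × 729/1000000 × 16807/100000 = 2830281993/50000000000

P(X=6) = 2830281993/50000000000 ≈ 5.66%


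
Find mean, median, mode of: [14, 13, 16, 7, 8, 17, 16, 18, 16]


Sorted: [7, 8, 13, 14, 16, 16, 16, 17, 18]
Mean = 125/9
Median = 16
Freq: {14: 1, 13: 1, 16: 3, 7: 1, 8: 1, 17: 1, 18: 1}
Mode: [16]

Mean=125/9, Median=16, Mode=16


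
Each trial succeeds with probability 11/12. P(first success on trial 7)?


Geometric: P(X=7) = (1-p)^(k-1)×p = (1/12)^6×11/12 = 11/35831808

P(X=7) = 11/35831808 ≈ 0.00%


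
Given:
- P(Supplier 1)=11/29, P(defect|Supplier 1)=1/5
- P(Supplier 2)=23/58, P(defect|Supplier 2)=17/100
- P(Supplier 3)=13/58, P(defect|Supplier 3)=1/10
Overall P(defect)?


P(B) = Σ P(B|Aᵢ)×P(Aᵢ)
  1/5×11/29 = 11/145
  17/100×23/58 = 391/5800
  1/10×13/58 = 13/580
Sum = 961/5800

P(defect) = 961/5800 ≈ 16.57%


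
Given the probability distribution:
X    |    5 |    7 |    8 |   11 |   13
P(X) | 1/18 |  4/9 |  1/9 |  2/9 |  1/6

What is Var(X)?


E[X] = 80/9
E[X²] = 256/3
Var(X) = E[X²] - (E[X])² = 256/3 - 6400/81 = 512/81

Var(X) = 512/81 ≈ 6.3210


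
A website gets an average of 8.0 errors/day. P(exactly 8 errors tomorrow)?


Poisson(λ=8.0): P(X=8) = e^(-λ)×λ^k/k!
= e^(-8.0) × 8.0^8 / 8!
≈ 0.0003354626279 × 16777216 / 40320 ≈ 0.139587

P(X=8) ≈ 0.139587 ≈ 13.96%


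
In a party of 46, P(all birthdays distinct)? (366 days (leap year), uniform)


P(all different) = Π(366-i)/366 for i=0..45
= (366/366)×(365/366)×...×(321/366)
= 0.052187

P ≈ 0.0522 ≈ 5.22%


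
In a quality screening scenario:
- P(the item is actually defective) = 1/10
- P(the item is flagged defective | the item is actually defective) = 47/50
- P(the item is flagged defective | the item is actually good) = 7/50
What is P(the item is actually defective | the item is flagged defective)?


Using Bayes' theorem:
P(A|B) = P(B|A)·P(A) / P(B)

P(the item is flagged defective) = 47/50 × 1/10 + 7/50 × 9/10
= 47/500 + 63/500 = 11/50

P(the item is actually defective|the item is flagged defective) = (47/500) / (11/50) = 47/110

P(the item is actually defective|the item is flagged defective) = 47/110 ≈ 42.73%


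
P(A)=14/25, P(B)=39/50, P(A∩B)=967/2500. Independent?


P(A)×P(B) = 273/625
P(A∩B) = 967/2500
Not equal → NOT independent

No, not independent


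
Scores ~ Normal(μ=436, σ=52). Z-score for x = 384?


z = (x - μ)/σ = (384 - 436)/52 = -1.0

z = -1.0


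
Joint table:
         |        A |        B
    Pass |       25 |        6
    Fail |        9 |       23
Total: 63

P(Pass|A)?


P(Pass|A) = 25/(25+9) = 25/34

P = 25/34 ≈ 73.53%


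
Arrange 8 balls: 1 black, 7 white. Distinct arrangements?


8!/(1!×7!) = 8

8


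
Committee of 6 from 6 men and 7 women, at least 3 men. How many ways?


Count by #men:
  3M,3W: C(6,3)×C(7,3)=700
  4M,2W: C(6,4)×C(7,2)=315
  5M,1W: C(6,5)×C(7,1)=42
  6M,0W: C(6,6)×C(7,0)=1
Total = 1058

1058


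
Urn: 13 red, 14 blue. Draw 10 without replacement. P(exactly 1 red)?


Hypergeometric: C(13,1)×C(14,9)/C(27,10)
= 13×2002/8436285 = 182/58995

P(X=1) = 182/58995 ≈ 0.31%


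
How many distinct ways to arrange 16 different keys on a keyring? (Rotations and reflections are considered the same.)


Free circular arrangements: rotations and reflections both identified.
(n-1)!/2 = 15!/2 = 1307674368000/2 = 653837184000

653837184000


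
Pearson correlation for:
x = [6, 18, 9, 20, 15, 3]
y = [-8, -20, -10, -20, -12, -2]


n=6, Σx=71, Σy=-72, Σxy=-1084, Σx²=1075, Σy²=1112
r = (6×(-1084) - 71×(-72))/√((6×1075 - 71²)(6×1112 - (-72)²))
= -1392/√(1409×1488) = -1392/√2096592 ≈ -1392/1447.9613 ≈ -0.9614

r ≈ -0.9614


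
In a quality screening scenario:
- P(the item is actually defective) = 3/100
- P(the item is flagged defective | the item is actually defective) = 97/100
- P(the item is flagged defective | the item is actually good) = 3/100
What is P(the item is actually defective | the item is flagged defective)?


Using Bayes' theorem:
P(A|B) = P(B|A)·P(A) / P(B)

P(the item is flagged defective) = 97/100 × 3/100 + 3/100 × 97/100
= 291/10000 + 291/10000 = 291/5000

P(the item is actually defective|the item is flagged defective) = (291/10000) / (291/5000) = 1/2

P(the item is actually defective|the item is flagged defective) = 1/2 ≈ 50.00%


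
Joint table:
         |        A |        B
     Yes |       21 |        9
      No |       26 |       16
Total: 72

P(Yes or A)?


P(Yes∨A) = P(Yes) + P(A) - P(Yes∧A)
= (30 + 47 - 21)/72 = 56/72 = 7/9

P = 7/9 ≈ 77.78%


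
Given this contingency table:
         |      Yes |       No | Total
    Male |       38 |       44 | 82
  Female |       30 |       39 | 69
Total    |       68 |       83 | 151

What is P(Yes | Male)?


P(Yes | Male) = 38/(38+44) = 38/82 = 19/41

P(Yes|Male) = 19/41 ≈ 46.34%


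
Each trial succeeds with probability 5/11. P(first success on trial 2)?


Geometric: P(X=2) = (1-p)^(k-1)×p = (6/11)^1×5/11 = 30/121

P(X=2) = 30/121 ≈ 24.79%


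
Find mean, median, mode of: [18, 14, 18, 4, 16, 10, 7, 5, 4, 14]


Sorted: [4, 4, 5, 7, 10, 14, 14, 16, 18, 18]
Mean = 110/10 = 11
Median = 12
Freq: {18: 2, 14: 2, 4: 2, 16: 1, 10: 1, 7: 1, 5: 1}
Mode: [4, 14, 18]

Mean=11, Median=12, Mode=[4, 14, 18]


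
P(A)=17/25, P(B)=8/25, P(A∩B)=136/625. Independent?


P(A)×P(B) = 136/625
P(A∩B) = 136/625
Equal ✓ → Independent

Yes, independent


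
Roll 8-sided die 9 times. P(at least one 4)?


P(no 4)^9 = (7/8)^9 = 40353607/134217728
P(≥1) = 1 - 40353607/134217728 = 93864121/134217728

P = 93864121/134217728 ≈ 69.93%


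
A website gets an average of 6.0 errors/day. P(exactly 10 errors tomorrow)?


Poisson(λ=6.0): P(X=10) = e^(-λ)×λ^k/k!
= e^(-6.0) × 6.0^10 / 10!
≈ 0.002478752177 × 60466176 / 3628800 ≈ 0.041303

P(X=10) ≈ 0.041303 ≈ 4.13%


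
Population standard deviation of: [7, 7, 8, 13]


Mean = 35/4
  (7-35/4)²=49/16
  (7-35/4)²=49/16
  (8-35/4)²=9/16
  (13-35/4)²=289/16
Σ(x-μ)² = 99/4
σ² = (99/4)/4 = 99/16

σ = √(99/16) ≈ 2.4875


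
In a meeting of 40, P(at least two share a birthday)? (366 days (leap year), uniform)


P(all different) = Π(366-i)/366 for i=0..39
= 0.109455
P(match) = 1 - 0.109455 = 0.890545

P ≈ 0.8905 ≈ 89.05%


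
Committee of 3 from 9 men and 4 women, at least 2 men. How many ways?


Count by #men:
  2M,1W: C(9,2)×C(4,1)=144
  3M,0W: C(9,3)×C(4,0)=84
Total = 228

228


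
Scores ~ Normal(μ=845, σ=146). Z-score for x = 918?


z = (x - μ)/σ = (918 - 845)/146 = 0.5

z = 0.5


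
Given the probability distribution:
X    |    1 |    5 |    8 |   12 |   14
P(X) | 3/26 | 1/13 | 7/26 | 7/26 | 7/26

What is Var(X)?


E[X] = 251/26
E[X²] = 2881/26
Var(X) = E[X²] - (E[X])² = 2881/26 - 63001/676 = 11905/676

Var(X) = 11905/676 ≈ 17.6109


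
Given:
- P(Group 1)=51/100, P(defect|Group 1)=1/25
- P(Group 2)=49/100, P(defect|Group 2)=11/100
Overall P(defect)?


P(B) = Σ P(B|Aᵢ)×P(Aᵢ)
  1/25×51/100 = 51/2500
  11/100×49/100 = 539/10000
Sum = 743/10000

P(defect) = 743/10000 ≈ 7.43%


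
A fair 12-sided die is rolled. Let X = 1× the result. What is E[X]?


E[die] = (1+12)/2 = 13/2
E[X] = 1 × 13/2 = 13/2

E[X] = 13/2


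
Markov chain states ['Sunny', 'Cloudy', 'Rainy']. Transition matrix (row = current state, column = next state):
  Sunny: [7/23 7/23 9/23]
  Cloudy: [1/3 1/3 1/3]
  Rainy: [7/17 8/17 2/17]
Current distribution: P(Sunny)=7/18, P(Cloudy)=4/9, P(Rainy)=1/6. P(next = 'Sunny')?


P(next=Sunny) = Σᵢ P(now=i)×P(i→Sunny)
= 7/18×7/23 + 4/9×1/3 + 1/6×7/17
= 49/414 + 4/27 + 7/102 = 3538/10557

P = 3538/10557 ≈ 0.3351


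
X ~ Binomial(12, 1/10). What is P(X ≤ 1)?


P(X ≤ 1) = Σ P(X=i) for i=0..1
P(X=0) = 282429536481/1000000000000
P(X=1) = 94143178827/250000000000
Sum = 659002251789/1000000000000

P(X ≤ 1) = 659002251789/1000000000000 ≈ 65.90%


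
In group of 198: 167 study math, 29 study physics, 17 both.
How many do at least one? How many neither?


|A∪B| = 167+29-17 = 179
Neither = 198-179 = 19

At least one: 179; Neither: 19


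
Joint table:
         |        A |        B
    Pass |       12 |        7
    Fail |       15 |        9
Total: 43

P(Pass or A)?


P(Pass∨A) = P(Pass) + P(A) - P(Pass∧A)
= (19 + 27 - 12)/43 = 34/43

P = 34/43 ≈ 79.07%


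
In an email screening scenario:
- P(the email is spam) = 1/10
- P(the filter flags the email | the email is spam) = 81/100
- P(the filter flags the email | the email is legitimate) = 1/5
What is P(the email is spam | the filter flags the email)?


Using Bayes' theorem:
P(A|B) = P(B|A)·P(A) / P(B)

P(the filter flags the email) = 81/100 × 1/10 + 1/5 × 9/10
= 81/1000 + 9/50 = 261/1000

P(the email is spam|the filter flags the email) = (81/1000) / (261/1000) = 9/29

P(the email is spam|the filter flags the email) = 9/29 ≈ 31.03%


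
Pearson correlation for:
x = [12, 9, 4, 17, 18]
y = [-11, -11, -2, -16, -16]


n=5, Σx=60, Σy=-56, Σxy=-799, Σx²=854, Σy²=758
r = (5×(-799) - 60×(-56))/√((5×854 - 60²)(5×758 - (-56)²))
= -635/√(670×654) = -635/√438180 ≈ -635/661.9517 ≈ -0.9593

r ≈ -0.9593


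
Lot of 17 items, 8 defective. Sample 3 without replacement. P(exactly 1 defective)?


Hypergeometric: C(8,1)×C(9,2)/C(17,3)
= 8×36/680 = 36/85

P(X=1) = 36/85 ≈ 42.35%


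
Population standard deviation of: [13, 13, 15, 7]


Mean = 48/4 = 12
  (13-12)²=1
  (13-12)²=1
  (15-12)²=9
  (7-12)²=25
Σ(x-μ)² = 36
σ² = 36/4 = 9

σ = √(9) ≈ 3.0000


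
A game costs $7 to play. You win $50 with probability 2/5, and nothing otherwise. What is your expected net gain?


E[gain] = (50-7)×2/5 + (-7)×3/5
= 86/5 - 21/5 = 13

Expected net gain = $13 ≈ $13.00


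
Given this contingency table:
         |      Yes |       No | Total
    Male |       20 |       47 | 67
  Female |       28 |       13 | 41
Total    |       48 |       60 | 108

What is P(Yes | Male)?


P(Yes | Male) = 20/(20+47) = 20/67

P(Yes|Male) = 20/67 ≈ 29.85%


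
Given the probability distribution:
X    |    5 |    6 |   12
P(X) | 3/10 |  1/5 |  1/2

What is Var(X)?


E[X] = 87/10
E[X²] = 867/10
Var(X) = E[X²] - (E[X])² = 867/10 - 7569/100 = 1101/100

Var(X) = 1101/100 ≈ 11.0100


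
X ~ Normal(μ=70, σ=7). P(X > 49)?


z = (49-70)/7 = -3.0
P(X > 49) = 1 - P(Z ≤ -3.0) = 1 - 0.0013 = 0.9987

P(X > 49) ≈ 0.9987


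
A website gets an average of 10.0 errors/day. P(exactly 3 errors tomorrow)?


Poisson(λ=10.0): P(X=3) = e^(-λ)×λ^k/k!
= e^(-10.0) × 10.0^3 / 3!
≈ 4.539992976e-05 × 1000 / 6 ≈ 0.007567

P(X=3) ≈ 0.007567 ≈ 0.76%


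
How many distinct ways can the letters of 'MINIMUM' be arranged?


Letters: 7, freq: {'M': 3, 'I': 2, 'N': 1, 'U': 1}
7!/(3!×2!×1!×1!) = 5040/12 = 420

420


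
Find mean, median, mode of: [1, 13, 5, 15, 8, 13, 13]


Sorted: [1, 5, 8, 13, 13, 13, 15]
Mean = 68/7
Median = 13
Freq: {1: 1, 13: 3, 5: 1, 15: 1, 8: 1}
Mode: [13]

Mean=68/7, Median=13, Mode=13


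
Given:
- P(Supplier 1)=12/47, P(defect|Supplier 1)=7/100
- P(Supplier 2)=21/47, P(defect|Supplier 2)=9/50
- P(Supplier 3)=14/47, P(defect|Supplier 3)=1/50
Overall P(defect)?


P(B) = Σ P(B|Aᵢ)×P(Aᵢ)
  7/100×12/47 = 21/1175
  9/50×21/47 = 189/2350
  1/50×14/47 = 7/1175
Sum = 49/470

P(defect) = 49/470 ≈ 10.43%


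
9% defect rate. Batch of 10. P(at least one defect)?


P(all good) = (91/100)^10 = 38941611811810745401/100000000000000000000
P(≥1 defect) = 61058388188189254599/100000000000000000000

P = 61058388188189254599/100000000000000000000 ≈ 61.06%


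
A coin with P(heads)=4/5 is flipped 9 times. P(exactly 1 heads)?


Binomial: P(X=1) = C(9,1)×p^1×(1-p)^8
= 9 × 4/5 × 1/390625 = 36/1953125

P(X=1) = 36/1953125 ≈ 0.00%


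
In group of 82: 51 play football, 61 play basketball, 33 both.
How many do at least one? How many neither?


|A∪B| = 51+61-33 = 79
Neither = 82-79 = 3

At least one: 79; Neither: 3


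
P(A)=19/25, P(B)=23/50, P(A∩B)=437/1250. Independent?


P(A)×P(B) = 437/1250
P(A∩B) = 437/1250
Equal ✓ → Independent

Yes, independent


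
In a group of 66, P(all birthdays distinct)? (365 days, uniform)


P(all different) = Π(365-i)/365 for i=0..65
= (365/365)×(364/365)×...×(300/365)
= 0.001904

P ≈ 0.0019 ≈ 0.19%


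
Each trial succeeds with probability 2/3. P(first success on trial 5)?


Geometric: P(X=5) = (1-p)^(k-1)×p = (1/3)^4×2/3 = 2/243

P(X=5) = 2/243 ≈ 0.82%


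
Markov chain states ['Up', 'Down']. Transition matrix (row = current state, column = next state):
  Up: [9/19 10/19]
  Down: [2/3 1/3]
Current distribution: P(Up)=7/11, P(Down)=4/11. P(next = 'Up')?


P(next=Up) = Σᵢ P(now=i)×P(i→Up)
= 7/11×9/19 + 4/11×2/3
= 63/209 + 8/33 = 31/57

P = 31/57 ≈ 0.5439


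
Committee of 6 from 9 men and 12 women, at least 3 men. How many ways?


Count by #men:
  3M,3W: C(9,3)×C(12,3)=18480
  4M,2W: C(9,4)×C(12,2)=8316
  5M,1W: C(9,5)×C(12,1)=1512
  6M,0W: C(9,6)×C(12,0)=84
Total = 28392

28392


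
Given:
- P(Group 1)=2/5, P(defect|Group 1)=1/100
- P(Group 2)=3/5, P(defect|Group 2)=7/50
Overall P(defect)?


P(B) = Σ P(B|Aᵢ)×P(Aᵢ)
  1/100×2/5 = 1/250
  7/50×3/5 = 21/250
Sum = 11/125

P(defect) = 11/125 ≈ 8.80%


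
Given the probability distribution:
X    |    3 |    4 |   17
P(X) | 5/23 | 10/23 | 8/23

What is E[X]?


E[X] = Σ x·P(X=x)
= (3)×(5/23) + (4)×(10/23) + (17)×(8/23)
= 191/23

E[X] = 191/23


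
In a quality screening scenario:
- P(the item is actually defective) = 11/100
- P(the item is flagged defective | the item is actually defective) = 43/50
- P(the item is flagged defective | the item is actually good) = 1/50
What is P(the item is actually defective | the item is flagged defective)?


Using Bayes' theorem:
P(A|B) = P(B|A)·P(A) / P(B)

P(the item is flagged defective) = 43/50 × 11/100 + 1/50 × 89/100
= 473/5000 + 89/5000 = 281/2500

P(the item is actually defective|the item is flagged defective) = (473/5000) / (281/2500) = 473/562

P(the item is actually defective|the item is flagged defective) = 473/562 ≈ 84.16%


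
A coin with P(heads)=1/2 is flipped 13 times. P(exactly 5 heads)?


Binomial: P(X=5) = C(13,5)×p^5×(1-p)^8
= 1287 × 1/32 × 1/256 = 1287/8192

P(X=5) = 1287/8192 ≈ 15.71%


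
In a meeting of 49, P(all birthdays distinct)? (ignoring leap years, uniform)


P(all different) = Π(365-i)/365 for i=0..48
= (365/365)×(364/365)×...×(317/365)
= 0.034220

P ≈ 0.0342 ≈ 3.42%


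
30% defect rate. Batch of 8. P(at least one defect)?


P(all good) = (7/10)^8 = 5764801/100000000
P(≥1 defect) = 94235199/100000000

P = 94235199/100000000 ≈ 94.24%


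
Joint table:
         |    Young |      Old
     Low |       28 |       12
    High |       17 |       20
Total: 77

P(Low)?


P(Low) = (28+12)/77 = 40/77

P(Low) = 40/77 ≈ 51.95%


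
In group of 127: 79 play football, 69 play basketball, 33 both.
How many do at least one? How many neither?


|A∪B| = 79+69-33 = 115
Neither = 127-115 = 12

At least one: 115; Neither: 12


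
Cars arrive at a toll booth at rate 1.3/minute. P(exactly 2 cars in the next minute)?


Poisson(λ=1.3): P(X=2) = e^(-λ)×λ^k/k!
= e^(-1.3) × 1.3^2 / 2!
≈ 0.272531793 × 1.69 / 2 ≈ 0.230289

P(X=2) ≈ 0.230289 ≈ 23.03%


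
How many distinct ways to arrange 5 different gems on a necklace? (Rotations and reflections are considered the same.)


Free circular arrangements: rotations and reflections both identified.
(n-1)!/2 = 4!/2 = 24/2 = 12

12


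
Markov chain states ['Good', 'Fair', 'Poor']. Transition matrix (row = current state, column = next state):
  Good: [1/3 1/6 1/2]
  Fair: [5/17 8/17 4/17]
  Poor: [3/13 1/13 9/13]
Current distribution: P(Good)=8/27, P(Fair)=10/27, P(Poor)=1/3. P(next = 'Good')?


P(next=Good) = Σᵢ P(now=i)×P(i→Good)
= 8/27×1/3 + 10/27×5/17 + 1/3×3/13
= 8/81 + 50/459 + 1/13 = 5095/17901

P = 5095/17901 ≈ 0.2846


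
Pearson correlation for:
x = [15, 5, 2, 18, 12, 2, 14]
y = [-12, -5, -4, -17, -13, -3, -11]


n=7, Σx=68, Σy=-65, Σxy=-835, Σx²=922, Σy²=773
r = (7×(-835) - 68×(-65))/√((7×922 - 68²)(7×773 - (-65)²))
= -1425/√(1830×1186) = -1425/√2170380 ≈ -1425/1473.2210 ≈ -0.9673

r ≈ -0.9673


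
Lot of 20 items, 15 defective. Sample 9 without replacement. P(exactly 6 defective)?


Hypergeometric: C(15,6)×C(5,3)/C(20,9)
= 5005×10/167960 = 385/1292

P(X=6) = 385/1292 ≈ 29.80%


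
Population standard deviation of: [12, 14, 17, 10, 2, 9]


Mean = 64/6 = 32/3
  (12-32/3)²=16/9
  (14-32/3)²=100/9
  (17-32/3)²=361/9
  (10-32/3)²=4/9
  (2-32/3)²=676/9
  (9-32/3)²=25/9
Σ(x-μ)² = 394/3
σ² = (394/3)/6 = 197/9

σ = √(197/9) ≈ 4.6786


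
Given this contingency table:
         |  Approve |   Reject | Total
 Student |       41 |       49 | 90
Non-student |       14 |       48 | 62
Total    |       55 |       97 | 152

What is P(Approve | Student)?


P(Approve | Student) = 41/(41+49) = 41/90

P(Approve|Student) = 41/90 ≈ 45.56%


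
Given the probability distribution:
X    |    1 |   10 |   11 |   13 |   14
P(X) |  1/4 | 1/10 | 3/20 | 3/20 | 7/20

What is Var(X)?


E[X] = 39/4
E[X²] = 2447/20
Var(X) = E[X²] - (E[X])² = 2447/20 - 1521/16 = 2183/80

Var(X) = 2183/80 ≈ 27.2875


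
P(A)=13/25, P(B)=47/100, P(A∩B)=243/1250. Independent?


P(A)×P(B) = 611/2500
P(A∩B) = 243/1250
Not equal → NOT independent

No, not independent


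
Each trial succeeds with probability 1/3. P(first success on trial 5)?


Geometric: P(X=5) = (1-p)^(k-1)×p = (2/3)^4×1/3 = 16/243

P(X=5) = 16/243 ≈ 6.58%


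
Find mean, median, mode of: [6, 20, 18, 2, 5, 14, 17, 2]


Sorted: [2, 2, 5, 6, 14, 17, 18, 20]
Mean = 84/8 = 21/2
Median = 10
Freq: {6: 1, 20: 1, 18: 1, 2: 2, 5: 1, 14: 1, 17: 1}
Mode: [2]

Mean=21/2, Median=10, Mode=2


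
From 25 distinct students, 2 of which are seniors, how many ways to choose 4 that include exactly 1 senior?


Choose 1 of the 2 seniors and 3 of the other 23 students:
C(2,1)×C(23,3) = 2×1771 = 3542

3542
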